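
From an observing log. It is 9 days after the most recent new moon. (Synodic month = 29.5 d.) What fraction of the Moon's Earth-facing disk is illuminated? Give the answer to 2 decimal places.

0.67

Phase angle: θ = 360°·(9 d)/(29.5 d) = 109.8°.
With cos θ = (-0.339), the lit fraction is (1 − (-0.339))/2 ≈ 0.670.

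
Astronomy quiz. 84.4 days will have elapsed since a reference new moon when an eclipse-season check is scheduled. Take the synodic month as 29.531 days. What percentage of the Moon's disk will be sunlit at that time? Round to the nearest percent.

19%

84.4/29.531 = 2.858 lunations, so 2 complete cycles and 25.34 d into the next.
Phase angle: θ = 360°·(25.34 d)/(29.531 d) = 308.9°.
Illuminated fraction = (1 − cos 308.9°)/2 = (1 − 0.628)/2 ≈ 0.186, so 19%.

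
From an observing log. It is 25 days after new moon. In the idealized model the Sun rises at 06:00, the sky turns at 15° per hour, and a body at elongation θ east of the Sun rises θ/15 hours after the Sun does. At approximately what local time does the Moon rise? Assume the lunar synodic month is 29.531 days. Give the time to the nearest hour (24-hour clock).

Elongation θ = 360° × 25/29.531 ≈ 304.8°.
Delay after the Sun = 304.8° / (15°/h) ≈ 20.32 h.
06:00 + 20.32 h ≈ 02:19 → 02:00 to the nearest hour.

02:00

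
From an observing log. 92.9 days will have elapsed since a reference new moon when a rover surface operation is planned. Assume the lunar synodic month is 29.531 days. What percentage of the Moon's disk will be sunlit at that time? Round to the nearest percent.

20%

92.9/29.531 = 3.146 lunations, so 3 complete cycles and 4.31 d into the next.
The Moon has covered 4.31/29.531 of its cycle, so θ ≈ 360° × 4.31/29.531 = 52.5°.
cos 52.5° = 0.609, so f = (1 − 0.609)/2 = 0.196, so 20%.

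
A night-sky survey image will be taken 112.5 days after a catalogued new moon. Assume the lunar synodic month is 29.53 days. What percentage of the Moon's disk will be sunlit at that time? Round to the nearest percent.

Reduce mod P: 112.5 − 3×29.53 = 23.91 d into the current lunation.
The Moon has covered 23.91/29.53 of its cycle, so θ ≈ 360° × 23.91/29.53 = 291.5°.
cos 291.5° = 0.366, so f = (1 − 0.366)/2 = 0.317, so 32%.

32%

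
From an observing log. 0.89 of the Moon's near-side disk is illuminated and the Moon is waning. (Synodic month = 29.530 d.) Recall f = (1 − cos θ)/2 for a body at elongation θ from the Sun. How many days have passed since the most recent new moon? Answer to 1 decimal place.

17.9 days

cos θ = 1 − 2f = -0.780, giving a principal value of 141.3°.
Since the Moon is past full (waning), take the reflex angle: θ = 360° − 141.3° = 218.7°.
Age = 29.530 × 218.7°/360° ≈ 17.94 days.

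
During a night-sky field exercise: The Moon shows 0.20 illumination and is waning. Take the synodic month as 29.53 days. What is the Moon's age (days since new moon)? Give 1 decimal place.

From f = (1 − cos θ)/2: cos θ = 1 − 2×0.20 = 0.600; arccos → 53.1°.
A waning Moon lies in 180°–360°, so θ = 360° − 53.1° = 306.9°.
That fraction of the synodic month is 306.9/360 × 29.53 d ≈ 25.17 d.

25.2 days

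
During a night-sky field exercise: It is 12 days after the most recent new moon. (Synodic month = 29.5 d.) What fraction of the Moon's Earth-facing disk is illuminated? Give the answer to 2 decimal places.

0.92

The Moon has covered 12/29.5 of its cycle, so θ ≈ 360° × 12/29.5 = 146.4°.
Illuminated fraction = (1 − cos 146.4°)/2 = (1 − (-0.833))/2 ≈ 0.917.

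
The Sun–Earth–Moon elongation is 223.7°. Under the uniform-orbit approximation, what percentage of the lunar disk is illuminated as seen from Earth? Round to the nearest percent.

86%

f = (1 − cos 223.7°)/2 = (1 − (-0.723))/2 ≈ 0.861, i.e. 86%.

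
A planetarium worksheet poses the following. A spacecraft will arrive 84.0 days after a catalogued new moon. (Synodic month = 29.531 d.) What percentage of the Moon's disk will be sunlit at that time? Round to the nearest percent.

Reduce mod P: 84.0 − 2×29.531 = 24.94 d into the current lunation.
The Moon has covered 24.94/29.531 of its cycle, so θ ≈ 360° × 24.94/29.531 = 304.0°.
With cos θ = 0.559, the lit fraction is (1 − 0.559)/2 ≈ 0.220, so 22%.

22%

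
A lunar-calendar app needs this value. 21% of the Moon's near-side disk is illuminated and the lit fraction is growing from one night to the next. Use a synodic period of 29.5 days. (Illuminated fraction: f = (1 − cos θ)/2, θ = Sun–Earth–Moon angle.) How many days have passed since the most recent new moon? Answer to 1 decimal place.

4.5 days

cos θ = 1 − 2f = 0.580, giving a principal value of 54.5°.
Waxing ⇒ before full, so θ = 54.5°.
That fraction of the synodic month is 54.5/360 × 29.5 d ≈ 4.47 d.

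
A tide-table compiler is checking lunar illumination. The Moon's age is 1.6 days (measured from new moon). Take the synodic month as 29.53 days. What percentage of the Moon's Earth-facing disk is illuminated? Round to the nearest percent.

The Moon has covered 1.6/29.53 of its cycle, so θ ≈ 360° × 1.6/29.53 = 19.5°.
Illuminated fraction = (1 − cos 19.5°)/2 = (1 − 0.943)/2 ≈ 0.029, so 3%.

3%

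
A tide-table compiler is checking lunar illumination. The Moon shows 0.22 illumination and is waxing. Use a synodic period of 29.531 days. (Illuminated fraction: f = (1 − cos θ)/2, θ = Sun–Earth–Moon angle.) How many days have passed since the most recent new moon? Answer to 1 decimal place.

Invert f = (1 − cos θ)/2 to get cos θ = 1 − 2(0.22) = 0.560, hence θ₀ = arccos 0.560 = 55.9°.
Before full moon the principal value applies: θ = 55.9°.
Age = 29.531 × 55.9°/360° ≈ 4.59 days.

4.6 days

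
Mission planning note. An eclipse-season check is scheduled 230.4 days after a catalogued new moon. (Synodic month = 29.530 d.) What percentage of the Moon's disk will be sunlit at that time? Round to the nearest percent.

230.4 d spans 7 complete synodic months (7 × 29.530 = 206.71 d) plus 23.69 d.
Elongation θ = 360° × 23.69/29.530 ≈ 288.8°.
With cos θ = 0.322, the lit fraction is (1 − 0.322)/2 ≈ 0.339, so 34%.

34%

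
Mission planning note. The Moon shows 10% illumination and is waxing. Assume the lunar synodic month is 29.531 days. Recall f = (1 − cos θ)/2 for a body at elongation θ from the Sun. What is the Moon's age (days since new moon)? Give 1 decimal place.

3.0 days

From f = (1 − cos θ)/2: cos θ = 1 − 2×0.10 = 0.800; arccos → 36.9°.
Before full moon the principal value applies: θ = 36.9°.
At 360°/29.531 d per day, 36.9° corresponds to 3.02 days.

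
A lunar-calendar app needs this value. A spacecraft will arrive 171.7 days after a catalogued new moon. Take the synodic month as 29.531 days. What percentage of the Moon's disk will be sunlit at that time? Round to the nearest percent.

Reduce mod P: 171.7 − 5×29.531 = 24.04 d into the current lunation.
The Moon has covered 24.04/29.531 of its cycle, so θ ≈ 360° × 24.04/29.531 = 293.1°.
With cos θ = 0.393, the lit fraction is (1 − 0.393)/2 ≈ 0.304, so 30%.

30%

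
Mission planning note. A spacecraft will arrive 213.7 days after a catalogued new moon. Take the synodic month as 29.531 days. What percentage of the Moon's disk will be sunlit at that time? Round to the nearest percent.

213.7 d spans 7 complete synodic months (7 × 29.531 = 206.72 d) plus 6.98 d.
Elongation θ = 360° × 6.98/29.531 ≈ 85.1°.
With cos θ = 0.085, the lit fraction is (1 − 0.085)/2 ≈ 0.458, so 46%.

46%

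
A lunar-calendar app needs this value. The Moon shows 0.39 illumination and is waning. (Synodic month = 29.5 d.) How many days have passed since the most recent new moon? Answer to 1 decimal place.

23.2 days

From f = (1 − cos θ)/2: cos θ = 1 − 2×0.39 = 0.220; arccos → 77.3°.
A waning Moon lies in 180°–360°, so θ = 360° − 77.3° = 282.7°.
That fraction of the synodic month is 282.7/360 × 29.5 d ≈ 23.17 d.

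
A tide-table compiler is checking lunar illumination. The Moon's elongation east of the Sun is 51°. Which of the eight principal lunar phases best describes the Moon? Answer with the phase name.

51° lies in the waxing crescent sector of the 8-phase cycle.

waxing crescent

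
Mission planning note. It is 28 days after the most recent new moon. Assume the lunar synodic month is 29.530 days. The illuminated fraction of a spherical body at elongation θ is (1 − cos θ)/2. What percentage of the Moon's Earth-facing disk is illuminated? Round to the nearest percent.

3%

Elongation θ = 360° × 28/29.530 ≈ 341.3°.
With cos θ = 0.947, the lit fraction is (1 − 0.947)/2 ≈ 0.026, so 3%.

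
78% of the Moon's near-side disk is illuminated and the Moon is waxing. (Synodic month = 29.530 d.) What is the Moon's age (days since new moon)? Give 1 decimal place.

10.2 days

cos θ = 1 − 2f = -0.560, giving a principal value of 124.1°.
The Moon is waxing (0°–180°), so θ = 124.1° directly.
That fraction of the synodic month is 124.1/360 × 29.530 d ≈ 10.18 d.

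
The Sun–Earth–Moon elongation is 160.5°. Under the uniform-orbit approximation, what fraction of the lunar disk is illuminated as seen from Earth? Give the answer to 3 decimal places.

0.971

cos 160.5° = (-0.943), so f = (1 − (-0.943))/2 = 0.971.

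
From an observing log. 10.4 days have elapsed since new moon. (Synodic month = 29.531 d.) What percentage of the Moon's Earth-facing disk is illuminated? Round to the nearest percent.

The Moon has covered 10.4/29.531 of its cycle, so θ ≈ 360° × 10.4/29.531 = 126.8°.
With cos θ = (-0.599), the lit fraction is (1 − (-0.599))/2 ≈ 0.799, so 80%.

80%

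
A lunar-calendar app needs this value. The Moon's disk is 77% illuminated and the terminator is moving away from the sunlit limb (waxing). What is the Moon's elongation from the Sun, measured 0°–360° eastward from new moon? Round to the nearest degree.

Invert f = (1 − cos θ)/2 to get cos θ = 1 − 2(0.77) = -0.540, hence θ₀ = arccos -0.540 = 122.7°.
Waxing ⇒ before full, so θ = 122.7°.

123°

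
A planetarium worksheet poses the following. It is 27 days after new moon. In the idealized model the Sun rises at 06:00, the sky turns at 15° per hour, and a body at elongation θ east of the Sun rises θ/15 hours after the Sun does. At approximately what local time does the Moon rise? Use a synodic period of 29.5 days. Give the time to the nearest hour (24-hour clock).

04:00

The Moon has covered 27/29.5 of its cycle, so θ ≈ 360° × 27/29.5 = 329.5°.
Delay after the Sun = 329.5° / (15°/h) ≈ 21.97 h.
06:00 + 21.97 h ≈ 03:58 → 04:00 to the nearest hour.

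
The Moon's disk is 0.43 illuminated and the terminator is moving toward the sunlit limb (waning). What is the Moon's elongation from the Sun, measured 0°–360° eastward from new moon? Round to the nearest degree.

Invert f = (1 − cos θ)/2 to get cos θ = 1 − 2(0.43) = 0.140, hence θ₀ = arccos 0.140 = 82.0°.
Waning ⇒ past full, so θ = 360° − 82.0° = 278.0°.

278°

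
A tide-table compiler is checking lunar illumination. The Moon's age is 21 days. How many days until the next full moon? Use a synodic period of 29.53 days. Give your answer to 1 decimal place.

Full moon occurs at elongation 180°, i.e. at age 29.53 × 180/360 = 14.765 d.
This lunation's full moon (14.765 d) has passed, so add one period: 44.295 − 21 = 23.295 days.

23.3 days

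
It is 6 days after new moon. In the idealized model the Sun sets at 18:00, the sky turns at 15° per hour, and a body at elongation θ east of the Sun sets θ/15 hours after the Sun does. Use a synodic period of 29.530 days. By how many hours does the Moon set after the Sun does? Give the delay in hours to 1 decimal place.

Elongation θ = 360° × 6/29.530 ≈ 73.1°.
At 15° of sky rotation per hour, 73.1° corresponds to a 4.88 h lag.
So the Moon sets 4.88 h after the Sun.

4.9 h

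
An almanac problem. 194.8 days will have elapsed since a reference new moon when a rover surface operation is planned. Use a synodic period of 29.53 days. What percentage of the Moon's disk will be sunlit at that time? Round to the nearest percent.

91%

194.8/29.53 = 6.597 lunations, so 6 complete cycles and 17.62 d into the next.
The Moon has covered 17.62/29.53 of its cycle, so θ ≈ 360° × 17.62/29.53 = 214.8°.
Illuminated fraction = (1 − cos 214.8°)/2 = (1 − (-0.821))/2 ≈ 0.911, so 91%.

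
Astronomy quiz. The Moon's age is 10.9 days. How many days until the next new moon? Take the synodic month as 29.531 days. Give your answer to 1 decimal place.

One full lunation from the last new moon is 29.531 d; remaining = 29.531 − 10.9 = 18.631 d.

18.6 days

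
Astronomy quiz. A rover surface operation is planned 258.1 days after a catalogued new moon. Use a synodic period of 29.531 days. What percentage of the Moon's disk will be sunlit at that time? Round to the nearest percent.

Reduce mod P: 258.1 − 8×29.531 = 21.85 d into the current lunation.
The Moon has covered 21.85/29.531 of its cycle, so θ ≈ 360° × 21.85/29.531 = 266.4°.
With cos θ = (-0.063), the lit fraction is (1 − (-0.063))/2 ≈ 0.531, so 53%.

53%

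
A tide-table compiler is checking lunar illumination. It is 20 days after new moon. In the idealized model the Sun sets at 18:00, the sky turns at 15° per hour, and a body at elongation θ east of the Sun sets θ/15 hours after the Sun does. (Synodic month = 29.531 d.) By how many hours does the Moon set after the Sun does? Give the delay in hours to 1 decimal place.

16.3 h

Phase angle: θ = 360°·(20 d)/(29.531 d) = 243.8°.
Delay after the Sun = 243.8° / (15°/h) ≈ 16.25 h.
So the Moon sets 16.25 h after the Sun.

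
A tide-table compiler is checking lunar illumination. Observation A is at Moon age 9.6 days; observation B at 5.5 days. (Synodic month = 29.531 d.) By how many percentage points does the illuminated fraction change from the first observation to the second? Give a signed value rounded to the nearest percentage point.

θ₁ = 360° × 9.6/29.531 = 117.0°, f₁ = (1 − cos θ₁)/2 = 0.727.
θ₂ = 360° × 5.5/29.531 = 67.0°, f₂ = (1 − cos θ₂)/2 = 0.305.
Change = f₂ − f₁ = -0.422 → -42 percentage points.

-42 pp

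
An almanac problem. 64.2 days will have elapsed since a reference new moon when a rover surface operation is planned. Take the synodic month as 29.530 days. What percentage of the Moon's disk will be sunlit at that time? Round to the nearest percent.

64.2 d spans 2 complete synodic months (2 × 29.530 = 59.06 d) plus 5.14 d.
Elongation θ = 360° × 5.14/29.530 ≈ 62.7°.
cos 62.7° = 0.459, so f = (1 − 0.459)/2 = 0.270, so 27%.

27%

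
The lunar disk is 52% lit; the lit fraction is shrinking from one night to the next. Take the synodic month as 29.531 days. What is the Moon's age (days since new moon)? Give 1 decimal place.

cos θ = 1 − 2f = -0.040, giving a principal value of 92.3°.
A waning Moon lies in 180°–360°, so θ = 360° − 92.3° = 267.7°.
That fraction of the synodic month is 267.7/360 × 29.531 d ≈ 21.96 d.

22.0 days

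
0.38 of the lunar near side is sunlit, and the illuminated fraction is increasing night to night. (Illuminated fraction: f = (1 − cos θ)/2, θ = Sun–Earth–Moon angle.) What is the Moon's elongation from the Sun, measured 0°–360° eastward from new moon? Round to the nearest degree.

76°

From f = (1 − cos θ)/2: cos θ = 1 − 2×0.38 = 0.240; arccos → 76.1°.
Before full moon the principal value applies: θ = 76.1°.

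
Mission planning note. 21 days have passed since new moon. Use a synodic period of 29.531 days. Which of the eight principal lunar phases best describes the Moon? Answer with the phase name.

θ ≈ 360° × 21/29.531 = 256°, which falls in the last quarter sector.

last quarter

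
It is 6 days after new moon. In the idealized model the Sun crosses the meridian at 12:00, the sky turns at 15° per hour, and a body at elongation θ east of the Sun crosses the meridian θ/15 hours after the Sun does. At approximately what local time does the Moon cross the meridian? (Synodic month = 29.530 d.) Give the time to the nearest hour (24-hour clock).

The Moon has covered 6/29.530 of its cycle, so θ ≈ 360° × 6/29.530 = 73.1°.
Delay after the Sun = 73.1° / (15°/h) ≈ 4.88 h.
12:00 + 4.88 h ≈ 16:53 → 17:00 to the nearest hour.

17:00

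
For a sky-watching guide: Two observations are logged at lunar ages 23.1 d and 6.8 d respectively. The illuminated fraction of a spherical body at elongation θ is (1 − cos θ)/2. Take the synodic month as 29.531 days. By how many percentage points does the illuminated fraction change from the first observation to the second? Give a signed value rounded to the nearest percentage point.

+4 percentage points

θ₁ = 360° × 23.1/29.531 = 281.6°, f₁ = (1 − cos θ₁)/2 = 0.399.
θ₂ = 360° × 6.8/29.531 = 82.9°, f₂ = (1 − cos θ₂)/2 = 0.438.
Change = f₂ − f₁ = +0.039 → +4 percentage points.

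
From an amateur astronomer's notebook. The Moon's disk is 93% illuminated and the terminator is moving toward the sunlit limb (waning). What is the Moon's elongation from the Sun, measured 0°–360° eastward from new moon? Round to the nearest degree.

From f = (1 − cos θ)/2: cos θ = 1 − 2×0.93 = -0.860; arccos → 149.3°.
A waning Moon lies in 180°–360°, so θ = 360° − 149.3° = 210.7°.

211°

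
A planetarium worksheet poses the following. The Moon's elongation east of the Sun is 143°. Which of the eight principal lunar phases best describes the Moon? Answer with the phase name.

143° lies in the waxing gibbous sector of the 8-phase cycle.

waxing gibbous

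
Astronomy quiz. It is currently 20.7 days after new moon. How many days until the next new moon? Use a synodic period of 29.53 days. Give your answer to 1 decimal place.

The next new moon completes the synodic month: 29.53 − 20.7 = 8.830 days.

8.8 days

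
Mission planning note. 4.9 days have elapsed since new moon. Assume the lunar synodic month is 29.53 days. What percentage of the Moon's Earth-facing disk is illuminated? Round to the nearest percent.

25%

Elongation θ = 360° × 4.9/29.53 ≈ 59.7°.
Illuminated fraction = (1 − cos 59.7°)/2 = (1 − 0.504)/2 ≈ 0.248, so 25%.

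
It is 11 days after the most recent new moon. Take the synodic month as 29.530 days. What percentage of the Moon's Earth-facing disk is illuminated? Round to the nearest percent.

85%

The Moon has covered 11/29.530 of its cycle, so θ ≈ 360° × 11/29.530 = 134.1°.
Illuminated fraction = (1 − cos 134.1°)/2 = (1 − (-0.696))/2 ≈ 0.848, so 85%.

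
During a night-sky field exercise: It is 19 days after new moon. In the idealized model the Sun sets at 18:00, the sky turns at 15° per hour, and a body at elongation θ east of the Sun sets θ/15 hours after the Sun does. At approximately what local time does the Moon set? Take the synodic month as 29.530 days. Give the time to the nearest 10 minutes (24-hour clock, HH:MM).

09:30

Phase angle: θ = 360°·(19 d)/(29.530 d) = 231.6°.
At 15° of sky rotation per hour, 231.6° corresponds to a 15.44 h lag.
18:00 + 15.442 h ≈ 09:27 → 09:30 to the nearest ten minutes.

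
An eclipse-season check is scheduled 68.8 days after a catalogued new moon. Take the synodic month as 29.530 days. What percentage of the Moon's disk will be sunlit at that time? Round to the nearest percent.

68.8/29.530 = 2.330 lunations, so 2 complete cycles and 9.74 d into the next.
The Moon has covered 9.74/29.530 of its cycle, so θ ≈ 360° × 9.74/29.530 = 118.7°.
Illuminated fraction = (1 − cos 118.7°)/2 = (1 − (-0.481))/2 ≈ 0.740, so 74%.

74%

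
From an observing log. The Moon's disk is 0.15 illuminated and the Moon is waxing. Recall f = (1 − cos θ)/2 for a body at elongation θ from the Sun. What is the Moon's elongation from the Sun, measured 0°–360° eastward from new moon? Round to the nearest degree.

46°

Invert f = (1 − cos θ)/2 to get cos θ = 1 − 2(0.15) = 0.700, hence θ₀ = arccos 0.700 = 45.6°.
The Moon is waxing (0°–180°), so θ = 45.6° directly.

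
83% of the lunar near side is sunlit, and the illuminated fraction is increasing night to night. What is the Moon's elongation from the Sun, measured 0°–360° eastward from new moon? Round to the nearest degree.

131°

cos θ = 1 − 2f = -0.660, giving a principal value of 131.3°.
The Moon is waxing (0°–180°), so θ = 131.3° directly.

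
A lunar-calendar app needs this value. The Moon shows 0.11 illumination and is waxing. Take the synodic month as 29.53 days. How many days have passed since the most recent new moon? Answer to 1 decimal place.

Invert f = (1 − cos θ)/2 to get cos θ = 1 − 2(0.11) = 0.780, hence θ₀ = arccos 0.780 = 38.7°.
The Moon is waxing (0°–180°), so θ = 38.7° directly.
At 360°/29.53 d per day, 38.7° corresponds to 3.18 days.

3.2 days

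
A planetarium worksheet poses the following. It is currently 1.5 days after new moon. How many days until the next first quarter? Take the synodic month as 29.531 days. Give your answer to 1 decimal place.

5.9 days

First quarter is 0.25 of the way through the cycle: age 0.25 × 29.531 = 7.383 d.
That is 7.383 − 1.5 = 5.883 days ahead.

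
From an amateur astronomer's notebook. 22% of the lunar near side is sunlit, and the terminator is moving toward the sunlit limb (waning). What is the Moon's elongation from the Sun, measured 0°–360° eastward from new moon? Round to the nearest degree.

Invert f = (1 − cos θ)/2 to get cos θ = 1 − 2(0.22) = 0.560, hence θ₀ = arccos 0.560 = 55.9°.
Waning ⇒ past full, so θ = 360° − 55.9° = 304.1°.

304°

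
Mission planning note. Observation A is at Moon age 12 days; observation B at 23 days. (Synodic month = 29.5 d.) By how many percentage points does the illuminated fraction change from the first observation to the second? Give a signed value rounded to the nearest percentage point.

First observation: θ = 360°·12/29.5 = 146.4°, so f = 0.917.
Second observation: θ = 280.7°, f = 0.407.
Δf = 0.407 − 0.917 = -0.509, i.e. -51 pp.

-51 pp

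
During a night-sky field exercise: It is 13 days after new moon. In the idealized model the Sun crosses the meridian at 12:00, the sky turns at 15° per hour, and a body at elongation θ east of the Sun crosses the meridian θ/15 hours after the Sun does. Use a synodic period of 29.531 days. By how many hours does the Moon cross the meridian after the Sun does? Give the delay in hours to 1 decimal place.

The Moon has covered 13/29.531 of its cycle, so θ ≈ 360° × 13/29.531 = 158.5°.
The Moon trails the Sun by θ/15 = 158.5/15 ≈ 10.57 hours.
So the Moon crosses the meridian 10.57 h after the Sun.

10.6 h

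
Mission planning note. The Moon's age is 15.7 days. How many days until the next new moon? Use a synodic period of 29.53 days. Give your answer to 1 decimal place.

13.8 days

One full lunation from the last new moon is 29.53 d; remaining = 29.53 − 15.7 = 13.830 d.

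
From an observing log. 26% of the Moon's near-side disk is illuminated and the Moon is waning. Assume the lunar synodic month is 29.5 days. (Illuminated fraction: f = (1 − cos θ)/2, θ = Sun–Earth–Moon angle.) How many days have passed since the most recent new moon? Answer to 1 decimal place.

24.5 days

cos θ = 1 − 2f = 0.480, giving a principal value of 61.3°.
Waning ⇒ past full, so θ = 360° − 61.3° = 298.7°.
At 360°/29.5 d per day, 298.7° corresponds to 24.48 days.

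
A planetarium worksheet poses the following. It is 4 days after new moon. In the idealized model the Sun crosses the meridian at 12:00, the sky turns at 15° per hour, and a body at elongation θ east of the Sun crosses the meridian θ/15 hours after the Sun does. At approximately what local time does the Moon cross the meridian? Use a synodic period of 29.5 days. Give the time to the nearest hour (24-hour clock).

15:00

The Moon has covered 4/29.5 of its cycle, so θ ≈ 360° × 4/29.5 = 48.8°.
The Moon trails the Sun by θ/15 = 48.8/15 ≈ 3.25 hours.
12:00 + 3.25 h ≈ 15:15 → 15:00 to the nearest hour.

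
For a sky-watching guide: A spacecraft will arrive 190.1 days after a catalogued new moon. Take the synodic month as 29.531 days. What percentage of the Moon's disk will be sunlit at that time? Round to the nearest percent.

96%

190.1/29.531 = 6.437 lunations, so 6 complete cycles and 12.91 d into the next.
Phase angle: θ = 360°·(12.91 d)/(29.531 d) = 157.4°.
With cos θ = (-0.923), the lit fraction is (1 − (-0.923))/2 ≈ 0.962, so 96%.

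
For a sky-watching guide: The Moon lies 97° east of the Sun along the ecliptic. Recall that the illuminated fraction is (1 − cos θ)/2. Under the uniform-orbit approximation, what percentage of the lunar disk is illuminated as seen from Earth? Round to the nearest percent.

cos 97° = (-0.122), so f = (1 − (-0.122))/2 = 0.561, i.e. 56%.

56%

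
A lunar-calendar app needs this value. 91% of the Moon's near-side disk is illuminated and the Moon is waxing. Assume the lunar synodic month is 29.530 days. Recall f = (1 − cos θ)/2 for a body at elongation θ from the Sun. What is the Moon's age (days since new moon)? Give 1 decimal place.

cos θ = 1 − 2f = -0.820, giving a principal value of 145.1°.
Before full moon the principal value applies: θ = 145.1°.
That fraction of the synodic month is 145.1/360 × 29.530 d ≈ 11.90 d.

11.9 days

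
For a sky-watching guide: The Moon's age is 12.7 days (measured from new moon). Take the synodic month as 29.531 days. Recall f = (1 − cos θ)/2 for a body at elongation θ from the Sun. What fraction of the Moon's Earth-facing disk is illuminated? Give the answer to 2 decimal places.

0.95

Elongation θ = 360° × 12.7/29.531 ≈ 154.8°.
Illuminated fraction = (1 − cos 154.8°)/2 = (1 − (-0.905))/2 ≈ 0.952.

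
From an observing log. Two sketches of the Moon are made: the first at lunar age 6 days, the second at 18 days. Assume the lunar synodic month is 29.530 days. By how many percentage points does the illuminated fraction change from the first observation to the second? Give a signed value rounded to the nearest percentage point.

+53 percentage points

θ₁ = 360° × 6/29.530 = 73.1°, f₁ = (1 − cos θ₁)/2 = 0.355.
θ₂ = 360° × 18/29.530 = 219.4°, f₂ = (1 − cos θ₂)/2 = 0.886.
Change = f₂ − f₁ = +0.531 → +53 percentage points.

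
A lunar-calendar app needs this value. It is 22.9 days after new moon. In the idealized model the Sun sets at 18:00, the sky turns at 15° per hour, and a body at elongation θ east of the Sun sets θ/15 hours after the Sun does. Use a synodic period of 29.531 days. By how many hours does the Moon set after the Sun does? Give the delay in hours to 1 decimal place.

18.6 h

The Moon has covered 22.9/29.531 of its cycle, so θ ≈ 360° × 22.9/29.531 = 279.2°.
At 15° of sky rotation per hour, 279.2° corresponds to a 18.61 h lag.
So the Moon sets 18.61 h after the Sun.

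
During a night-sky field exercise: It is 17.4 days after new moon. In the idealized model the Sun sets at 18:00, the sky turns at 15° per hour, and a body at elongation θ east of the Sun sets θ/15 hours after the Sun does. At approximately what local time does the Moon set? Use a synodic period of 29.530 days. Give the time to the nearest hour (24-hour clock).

The Moon has covered 17.4/29.530 of its cycle, so θ ≈ 360° × 17.4/29.530 = 212.1°.
At 15° of sky rotation per hour, 212.1° corresponds to a 14.14 h lag.
18:00 + 14.14 h ≈ 08:08 → 08:00 to the nearest hour.

08:00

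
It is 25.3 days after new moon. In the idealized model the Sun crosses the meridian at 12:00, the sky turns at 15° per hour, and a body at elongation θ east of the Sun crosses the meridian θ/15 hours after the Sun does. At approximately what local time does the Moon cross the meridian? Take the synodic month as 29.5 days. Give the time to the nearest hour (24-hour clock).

09:00

Phase angle: θ = 360°·(25.3 d)/(29.5 d) = 308.7°.
The Moon trails the Sun by θ/15 = 308.7/15 ≈ 20.58 hours.
12:00 + 20.58 h ≈ 08:35 → 09:00 to the nearest hour.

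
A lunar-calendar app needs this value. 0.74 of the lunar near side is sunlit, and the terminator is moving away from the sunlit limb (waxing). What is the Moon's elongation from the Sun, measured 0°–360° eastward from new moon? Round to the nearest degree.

cos θ = 1 − 2f = -0.480, giving a principal value of 118.7°.
The Moon is waxing (0°–180°), so θ = 118.7° directly.

119°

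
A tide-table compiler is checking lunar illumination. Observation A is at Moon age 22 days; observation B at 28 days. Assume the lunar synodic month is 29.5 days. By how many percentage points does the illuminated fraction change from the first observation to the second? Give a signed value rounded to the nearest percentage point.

-49 percentage points

θ₁ = 360° × 22/29.5 = 268.5°, f₁ = (1 − cos θ₁)/2 = 0.513.
θ₂ = 360° × 28/29.5 = 341.7°, f₂ = (1 − cos θ₂)/2 = 0.025.
Change = f₂ − f₁ = -0.488 → -49 percentage points.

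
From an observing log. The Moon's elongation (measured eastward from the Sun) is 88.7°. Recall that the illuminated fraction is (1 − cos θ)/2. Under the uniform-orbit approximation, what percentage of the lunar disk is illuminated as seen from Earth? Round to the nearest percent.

f = (1 − cos 88.7°)/2 = (1 − 0.023)/2 ≈ 0.489, i.e. 49%.

49%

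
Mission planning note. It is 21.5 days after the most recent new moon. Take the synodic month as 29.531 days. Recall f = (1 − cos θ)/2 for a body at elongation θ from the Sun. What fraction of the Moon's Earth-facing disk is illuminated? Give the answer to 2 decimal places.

The Moon has covered 21.5/29.531 of its cycle, so θ ≈ 360° × 21.5/29.531 = 262.1°.
Illuminated fraction = (1 − cos 262.1°)/2 = (1 − (-0.137))/2 ≈ 0.569.

0.57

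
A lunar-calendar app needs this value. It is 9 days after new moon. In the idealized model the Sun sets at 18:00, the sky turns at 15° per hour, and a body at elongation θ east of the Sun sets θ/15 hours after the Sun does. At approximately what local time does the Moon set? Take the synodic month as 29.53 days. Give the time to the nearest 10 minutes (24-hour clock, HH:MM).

The Moon has covered 9/29.53 of its cycle, so θ ≈ 360° × 9/29.53 = 109.7°.
The Moon trails the Sun by θ/15 = 109.7/15 ≈ 7.31 hours.
18:00 + 7.315 h ≈ 01:19 → 01:20 to the nearest ten minutes.

01:20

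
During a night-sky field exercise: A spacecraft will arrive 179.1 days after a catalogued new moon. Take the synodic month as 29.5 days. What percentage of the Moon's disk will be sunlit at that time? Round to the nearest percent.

5%

Reduce mod P: 179.1 − 6×29.5 = 2.10 d into the current lunation.
Phase angle: θ = 360°·(2.10 d)/(29.5 d) = 25.6°.
cos 25.6° = 0.902, so f = (1 − 0.902)/2 = 0.049, so 5%.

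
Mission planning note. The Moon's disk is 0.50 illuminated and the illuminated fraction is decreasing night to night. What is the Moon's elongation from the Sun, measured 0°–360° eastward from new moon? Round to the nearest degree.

Invert f = (1 − cos θ)/2 to get cos θ = 1 − 2(0.50) = 0.000, hence θ₀ = arccos 0.000 = 90.0°.
A waning Moon lies in 180°–360°, so θ = 360° − 90.0° = 270.0°.

270°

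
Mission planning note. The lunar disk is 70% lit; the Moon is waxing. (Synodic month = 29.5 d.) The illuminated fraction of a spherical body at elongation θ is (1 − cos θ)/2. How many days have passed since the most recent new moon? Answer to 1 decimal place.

9.3 days

From f = (1 − cos θ)/2: cos θ = 1 − 2×0.70 = -0.400; arccos → 113.6°.
Waxing ⇒ before full, so θ = 113.6°.
At 360°/29.5 d per day, 113.6° corresponds to 9.31 days.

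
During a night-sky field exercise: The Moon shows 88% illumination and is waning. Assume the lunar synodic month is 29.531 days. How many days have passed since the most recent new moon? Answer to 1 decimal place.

18.1 days

Invert f = (1 − cos θ)/2 to get cos θ = 1 − 2(0.88) = -0.760, hence θ₀ = arccos -0.760 = 139.5°.
Waning ⇒ past full, so θ = 360° − 139.5° = 220.5°.
Age = 29.531 × 220.5°/360° ≈ 18.09 days.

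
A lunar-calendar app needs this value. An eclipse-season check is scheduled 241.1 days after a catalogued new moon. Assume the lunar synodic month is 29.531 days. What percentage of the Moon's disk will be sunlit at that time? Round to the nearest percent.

24%

241.1/29.531 = 8.164 lunations, so 8 complete cycles and 4.85 d into the next.
Elongation θ = 360° × 4.85/29.531 ≈ 59.1°.
Illuminated fraction = (1 − cos 59.1°)/2 = (1 − 0.513)/2 ≈ 0.244, so 24%.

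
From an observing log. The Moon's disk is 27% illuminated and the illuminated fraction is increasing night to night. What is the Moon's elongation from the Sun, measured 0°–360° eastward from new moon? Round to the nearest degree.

Invert f = (1 − cos θ)/2 to get cos θ = 1 − 2(0.27) = 0.460, hence θ₀ = arccos 0.460 = 62.6°.
Waxing ⇒ before full, so θ = 62.6°.

63°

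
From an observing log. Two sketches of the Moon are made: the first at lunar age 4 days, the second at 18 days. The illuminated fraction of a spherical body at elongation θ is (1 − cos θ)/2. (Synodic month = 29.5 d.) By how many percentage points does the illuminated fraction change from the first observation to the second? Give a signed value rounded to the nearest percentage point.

θ₁ = 360° × 4/29.5 = 48.8°, f₁ = (1 − cos θ₁)/2 = 0.171.
θ₂ = 360° × 18/29.5 = 219.7°, f₂ = (1 − cos θ₂)/2 = 0.885.
Change = f₂ − f₁ = +0.714 → +71 percentage points.

+71 percentage points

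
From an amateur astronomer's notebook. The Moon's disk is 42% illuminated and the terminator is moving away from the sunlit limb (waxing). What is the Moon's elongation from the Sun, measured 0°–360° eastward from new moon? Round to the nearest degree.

cos θ = 1 − 2f = 0.160, giving a principal value of 80.8°.
Waxing ⇒ before full, so θ = 80.8°.

81°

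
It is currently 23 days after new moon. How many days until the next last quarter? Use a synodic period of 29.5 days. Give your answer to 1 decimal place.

28.6 days

Last quarter is 0.75 of the way through the cycle: age 0.75 × 29.5 = 22.125 d.
Already past this cycle's last quarter; the next is at 22.125 + 29.5 = 51.625 d, so 51.625 − 23 = 28.625 days.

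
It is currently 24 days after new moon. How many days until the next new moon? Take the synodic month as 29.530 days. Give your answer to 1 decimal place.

5.5 days

One full lunation from the last new moon is 29.530 d; remaining = 29.530 − 24 = 5.530 d.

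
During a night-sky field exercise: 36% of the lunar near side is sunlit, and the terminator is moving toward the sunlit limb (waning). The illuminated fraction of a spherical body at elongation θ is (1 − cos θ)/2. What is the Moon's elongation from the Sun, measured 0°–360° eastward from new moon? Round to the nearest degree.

From f = (1 − cos θ)/2: cos θ = 1 − 2×0.36 = 0.280; arccos → 73.7°.
A waning Moon lies in 180°–360°, so θ = 360° − 73.7° = 286.3°.

286°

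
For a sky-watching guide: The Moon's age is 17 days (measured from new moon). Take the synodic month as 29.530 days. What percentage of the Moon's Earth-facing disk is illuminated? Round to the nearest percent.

94%

Phase angle: θ = 360°·(17 d)/(29.530 d) = 207.2°.
cos 207.2° = (-0.889), so f = (1 − (-0.889))/2 = 0.945, so 94%.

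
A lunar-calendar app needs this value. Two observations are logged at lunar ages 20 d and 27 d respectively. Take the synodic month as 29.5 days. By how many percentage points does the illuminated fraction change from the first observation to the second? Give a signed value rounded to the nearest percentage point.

θ₁ = 360° × 20/29.5 = 244.1°, f₁ = (1 − cos θ₁)/2 = 0.719.
θ₂ = 360° × 27/29.5 = 329.5°, f₂ = (1 − cos θ₂)/2 = 0.069.
Change = f₂ − f₁ = -0.649 → -65 percentage points.

-65 percentage points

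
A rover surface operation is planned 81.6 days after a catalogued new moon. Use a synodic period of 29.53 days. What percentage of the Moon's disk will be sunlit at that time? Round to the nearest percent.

81.6/29.53 = 2.763 lunations, so 2 complete cycles and 22.54 d into the next.
Phase angle: θ = 360°·(22.54 d)/(29.53 d) = 274.8°.
cos 274.8° = 0.083, so f = (1 − 0.083)/2 = 0.458, so 46%.

46%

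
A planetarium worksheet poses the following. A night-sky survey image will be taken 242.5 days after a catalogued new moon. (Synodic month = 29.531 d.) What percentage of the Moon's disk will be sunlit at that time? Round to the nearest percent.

38%

242.5 d spans 8 complete synodic months (8 × 29.531 = 236.25 d) plus 6.25 d.
The Moon has covered 6.25/29.531 of its cycle, so θ ≈ 360° × 6.25/29.531 = 76.2°.
Illuminated fraction = (1 − cos 76.2°)/2 = (1 − 0.238)/2 ≈ 0.381, so 38%.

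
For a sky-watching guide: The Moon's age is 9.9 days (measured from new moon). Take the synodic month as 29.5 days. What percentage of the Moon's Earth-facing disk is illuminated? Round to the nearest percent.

76%

The Moon has covered 9.9/29.5 of its cycle, so θ ≈ 360° × 9.9/29.5 = 120.8°.
Illuminated fraction = (1 − cos 120.8°)/2 = (1 − (-0.512))/2 ≈ 0.756, so 76%.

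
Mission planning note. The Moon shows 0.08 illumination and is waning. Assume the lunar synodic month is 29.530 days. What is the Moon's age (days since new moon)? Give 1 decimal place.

From f = (1 − cos θ)/2: cos θ = 1 − 2×0.08 = 0.840; arccos → 32.9°.
A waning Moon lies in 180°–360°, so θ = 360° − 32.9° = 327.1°.
At 360°/29.530 d per day, 327.1° corresponds to 26.83 days.

26.8 days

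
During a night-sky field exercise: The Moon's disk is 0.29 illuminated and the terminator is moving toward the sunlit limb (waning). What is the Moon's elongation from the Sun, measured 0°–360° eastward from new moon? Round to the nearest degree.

From f = (1 − cos θ)/2: cos θ = 1 − 2×0.29 = 0.420; arccos → 65.2°.
A waning Moon lies in 180°–360°, so θ = 360° − 65.2° = 294.8°.

295°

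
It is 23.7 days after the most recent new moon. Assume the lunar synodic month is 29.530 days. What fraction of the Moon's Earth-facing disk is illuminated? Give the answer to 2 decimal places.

0.34

Elongation θ = 360° × 23.7/29.530 ≈ 288.9°.
With cos θ = 0.324, the lit fraction is (1 − 0.324)/2 ≈ 0.338.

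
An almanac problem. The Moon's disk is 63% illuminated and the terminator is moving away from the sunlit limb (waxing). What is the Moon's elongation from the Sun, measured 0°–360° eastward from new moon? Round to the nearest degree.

Invert f = (1 − cos θ)/2 to get cos θ = 1 − 2(0.63) = -0.260, hence θ₀ = arccos -0.260 = 105.1°.
The Moon is waxing (0°–180°), so θ = 105.1° directly.

105°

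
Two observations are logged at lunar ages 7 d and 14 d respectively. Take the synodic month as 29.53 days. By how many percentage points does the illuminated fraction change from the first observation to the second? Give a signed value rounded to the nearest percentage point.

+53 percentage points

First observation: θ = 360°·7/29.53 = 85.3°, so f = 0.459.
Second observation: θ = 170.7°, f = 0.993.
Δf = 0.993 − 0.459 = +0.534, i.e. +53 pp.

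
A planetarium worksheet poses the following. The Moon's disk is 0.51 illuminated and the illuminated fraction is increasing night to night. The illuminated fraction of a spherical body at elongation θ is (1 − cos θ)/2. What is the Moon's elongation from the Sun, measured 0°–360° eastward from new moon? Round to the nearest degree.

91°

From f = (1 − cos θ)/2: cos θ = 1 − 2×0.51 = -0.020; arccos → 91.1°.
Before full moon the principal value applies: θ = 91.1°.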